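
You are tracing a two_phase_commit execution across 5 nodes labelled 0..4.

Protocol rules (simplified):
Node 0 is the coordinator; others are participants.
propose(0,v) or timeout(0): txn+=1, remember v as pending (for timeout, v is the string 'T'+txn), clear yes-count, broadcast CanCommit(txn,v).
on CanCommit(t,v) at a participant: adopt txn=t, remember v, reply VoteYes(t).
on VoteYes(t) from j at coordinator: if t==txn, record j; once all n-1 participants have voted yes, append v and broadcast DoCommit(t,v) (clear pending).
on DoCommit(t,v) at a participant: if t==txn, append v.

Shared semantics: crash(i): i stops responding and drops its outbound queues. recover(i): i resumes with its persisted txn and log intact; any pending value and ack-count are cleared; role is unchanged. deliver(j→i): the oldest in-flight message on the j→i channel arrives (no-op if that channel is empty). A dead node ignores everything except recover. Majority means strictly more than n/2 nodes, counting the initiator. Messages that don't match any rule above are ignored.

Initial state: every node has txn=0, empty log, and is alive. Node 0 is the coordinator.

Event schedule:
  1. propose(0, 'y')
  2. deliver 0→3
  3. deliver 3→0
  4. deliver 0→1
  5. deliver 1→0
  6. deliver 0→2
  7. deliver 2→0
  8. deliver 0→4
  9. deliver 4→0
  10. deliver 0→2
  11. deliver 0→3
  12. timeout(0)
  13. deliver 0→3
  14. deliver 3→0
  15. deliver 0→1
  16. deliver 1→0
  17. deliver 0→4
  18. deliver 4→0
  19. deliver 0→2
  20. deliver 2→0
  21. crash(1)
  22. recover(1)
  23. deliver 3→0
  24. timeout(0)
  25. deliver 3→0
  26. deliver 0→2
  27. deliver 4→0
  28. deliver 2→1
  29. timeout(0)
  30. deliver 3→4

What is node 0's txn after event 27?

after 1 — propose(0,'y'): n0:coor/t1/[-]
after 2 — deliver 0→3: n3:part/t1/[-]
after 3 — deliver 3→0: ·
after 4 — deliver 0→1: n1:part/t1/[-]
after 5 — deliver 1→0: ·
after 6 — deliver 0→2: n2:part/t1/[-]
after 7 — deliver 2→0: ·
after 8 — deliver 0→4: n4:part/t1/[-]
after 9 — deliver 4→0: n0:coor/t1/[y]
after 10 — deliver 0→2: n2:part/t1/[y]
after 11 — deliver 0→3: n3:part/t1/[y]
after 12 — timeout(0): n0:coor/t2/[y]
after 13 — deliver 0→3: n3:part/t2/[y]
after 14 — deliver 3→0: ·
after 15 — deliver 0→1: n1:part/t1/[y]
after 16 — deliver 1→0: ·
after 17 — deliver 0→4: n4:part/t1/[y]
after 18 — deliver 4→0: ·
after 19 — deliver 0→2: n2:part/t2/[y]
after 20 — deliver 2→0: ·
after 21 — crash(1): n1:✗part/t1/[y]
after 22 — recover(1): n1:part/t1/[y]
after 23 — deliver 3→0: ·
after 24 — timeout(0): n0:coor/t3/[y]
after 25 — deliver 3→0: ·
after 26 — deliver 0→2: n2:part/t3/[y]
after 27 — deliver 4→0: ·

3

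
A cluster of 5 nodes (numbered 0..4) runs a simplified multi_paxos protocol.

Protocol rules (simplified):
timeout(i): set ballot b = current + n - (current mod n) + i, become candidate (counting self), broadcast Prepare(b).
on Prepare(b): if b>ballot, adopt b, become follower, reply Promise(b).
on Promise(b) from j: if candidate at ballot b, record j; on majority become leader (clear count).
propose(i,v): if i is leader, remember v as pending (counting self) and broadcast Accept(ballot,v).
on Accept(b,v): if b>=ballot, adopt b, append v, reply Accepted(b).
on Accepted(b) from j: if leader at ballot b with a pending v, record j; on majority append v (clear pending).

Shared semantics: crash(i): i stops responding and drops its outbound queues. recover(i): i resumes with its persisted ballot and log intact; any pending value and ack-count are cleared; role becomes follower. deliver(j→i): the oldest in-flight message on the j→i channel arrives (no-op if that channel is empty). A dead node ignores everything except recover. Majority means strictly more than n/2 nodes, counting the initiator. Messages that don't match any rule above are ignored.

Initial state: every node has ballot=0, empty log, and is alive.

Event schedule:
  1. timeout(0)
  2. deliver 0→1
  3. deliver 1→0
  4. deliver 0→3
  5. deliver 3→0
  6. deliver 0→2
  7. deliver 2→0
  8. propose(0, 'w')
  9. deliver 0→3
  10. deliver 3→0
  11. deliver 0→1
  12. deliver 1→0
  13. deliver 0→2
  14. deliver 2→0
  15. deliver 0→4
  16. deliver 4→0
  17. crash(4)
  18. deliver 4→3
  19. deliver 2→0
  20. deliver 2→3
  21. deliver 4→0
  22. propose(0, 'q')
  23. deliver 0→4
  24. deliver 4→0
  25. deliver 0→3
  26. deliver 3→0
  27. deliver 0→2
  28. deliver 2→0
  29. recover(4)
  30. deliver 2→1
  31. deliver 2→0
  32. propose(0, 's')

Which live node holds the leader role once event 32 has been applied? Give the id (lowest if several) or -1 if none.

0

after 1 — timeout(0): n0:cand/b5/[-]
after 2 — deliver 0→1: n1:foll/b5/[-]
after 3 — deliver 1→0: ·
after 4 — deliver 0→3: n3:foll/b5/[-]
after 5 — deliver 3→0: n0:lead/b5/[-]
after 6 — deliver 0→2: n2:foll/b5/[-]
after 7 — deliver 2→0: ·
after 8 — propose(0,'w'): ·
after 9 — deliver 0→3: n3:foll/b5/[w]
after 10 — deliver 3→0: ·
after 11 — deliver 0→1: n1:foll/b5/[w]
after 12 — deliver 1→0: n0:lead/b5/[w]
after 13 — deliver 0→2: n2:foll/b5/[w]
after 14 — deliver 2→0: ·
after 15 — deliver 0→4: n4:foll/b5/[-]
after 16 — deliver 4→0: ·
after 17 — crash(4): n4:✗foll/b5/[-]
after 18 — deliver 4→3: ·
after 19 — deliver 2→0: ·
after 20 — deliver 2→3: ·
after 21 — deliver 4→0: ·
after 22 — propose(0,'q'): ·
after 23 — deliver 0→4: ·
after 24 — deliver 4→0: ·
after 25 — deliver 0→3: n3:foll/b5/[w,q]
after 26 — deliver 3→0: ·
after 27 — deliver 0→2: n2:foll/b5/[w,q]
after 28 — deliver 2→0: n0:lead/b5/[w,q]
after 29 — recover(4): n4:foll/b5/[-]
after 30 — deliver 2→1: ·
after 31 — deliver 2→0: ·
after 32 — propose(0,'s'): ·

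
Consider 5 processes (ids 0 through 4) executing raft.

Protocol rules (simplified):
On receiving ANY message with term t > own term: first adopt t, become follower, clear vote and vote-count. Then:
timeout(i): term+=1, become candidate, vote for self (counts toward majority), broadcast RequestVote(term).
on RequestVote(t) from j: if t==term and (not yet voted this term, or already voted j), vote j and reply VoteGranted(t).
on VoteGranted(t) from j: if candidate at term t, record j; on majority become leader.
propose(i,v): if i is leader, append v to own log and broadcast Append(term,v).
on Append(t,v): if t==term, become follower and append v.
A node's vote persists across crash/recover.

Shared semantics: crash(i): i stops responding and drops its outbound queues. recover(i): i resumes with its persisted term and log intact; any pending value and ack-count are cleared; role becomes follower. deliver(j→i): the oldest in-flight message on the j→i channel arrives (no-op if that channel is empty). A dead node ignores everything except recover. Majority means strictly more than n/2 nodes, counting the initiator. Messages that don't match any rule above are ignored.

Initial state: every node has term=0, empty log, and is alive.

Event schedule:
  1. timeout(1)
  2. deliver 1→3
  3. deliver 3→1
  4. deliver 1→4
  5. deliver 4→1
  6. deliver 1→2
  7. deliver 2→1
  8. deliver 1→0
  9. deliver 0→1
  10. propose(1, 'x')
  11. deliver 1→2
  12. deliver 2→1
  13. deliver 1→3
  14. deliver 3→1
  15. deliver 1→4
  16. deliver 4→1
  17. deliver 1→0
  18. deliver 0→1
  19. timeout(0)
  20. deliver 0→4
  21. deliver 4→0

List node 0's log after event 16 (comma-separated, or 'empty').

after 1 — timeout(1): n1:cand/t1/[-]
after 2 — deliver 1→3: n3:foll/t1/[-]
after 3 — deliver 3→1: ·
after 4 — deliver 1→4: n4:foll/t1/[-]
after 5 — deliver 4→1: n1:lead/t1/[-]
after 6 — deliver 1→2: n2:foll/t1/[-]
after 7 — deliver 2→1: ·
after 8 — deliver 1→0: n0:foll/t1/[-]
after 9 — deliver 0→1: ·
after 10 — propose(1,'x'): n1:lead/t1/[x]
after 11 — deliver 1→2: n2:foll/t1/[x]
after 12 — deliver 2→1: ·
after 13 — deliver 1→3: n3:foll/t1/[x]
after 14 — deliver 3→1: ·
after 15 — deliver 1→4: n4:foll/t1/[x]
after 16 — deliver 4→1: ·

empty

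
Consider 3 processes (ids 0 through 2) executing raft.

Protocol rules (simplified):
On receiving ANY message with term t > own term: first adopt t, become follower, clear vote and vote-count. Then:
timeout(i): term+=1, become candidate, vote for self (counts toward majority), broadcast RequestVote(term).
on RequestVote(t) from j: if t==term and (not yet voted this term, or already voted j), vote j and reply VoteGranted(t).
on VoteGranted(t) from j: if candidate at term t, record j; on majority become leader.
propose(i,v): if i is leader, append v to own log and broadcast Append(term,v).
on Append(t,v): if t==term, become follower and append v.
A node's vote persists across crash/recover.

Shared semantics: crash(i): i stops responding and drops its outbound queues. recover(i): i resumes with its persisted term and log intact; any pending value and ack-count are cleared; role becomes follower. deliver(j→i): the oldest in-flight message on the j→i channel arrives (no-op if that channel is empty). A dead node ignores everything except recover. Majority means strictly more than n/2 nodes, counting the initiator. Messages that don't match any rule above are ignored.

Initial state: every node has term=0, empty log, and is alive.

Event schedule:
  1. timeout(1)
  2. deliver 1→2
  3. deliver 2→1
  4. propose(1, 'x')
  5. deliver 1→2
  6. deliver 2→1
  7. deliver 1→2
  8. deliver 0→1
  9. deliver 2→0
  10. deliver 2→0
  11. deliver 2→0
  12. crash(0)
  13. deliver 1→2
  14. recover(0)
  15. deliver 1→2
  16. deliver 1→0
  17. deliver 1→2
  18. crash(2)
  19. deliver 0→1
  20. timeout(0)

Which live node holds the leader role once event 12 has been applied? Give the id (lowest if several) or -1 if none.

1

1. timeout(1):  <1:cand t1 ->
2. deliver 1→2:  <2:foll t1 ->
3. deliver 2→1:  <1:lead t1 ->
4. propose(1,'x'):  <1:lead t1 x>
5. deliver 1→2:  <2:foll t1 x>
6. deliver 2→1:  nop
7. deliver 1→2:  nop
8. deliver 0→1:  nop
9. deliver 2→0:  nop
10. deliver 2→0:  nop
11. deliver 2→0:  nop
12. crash(0):  <0:✗foll t0 ->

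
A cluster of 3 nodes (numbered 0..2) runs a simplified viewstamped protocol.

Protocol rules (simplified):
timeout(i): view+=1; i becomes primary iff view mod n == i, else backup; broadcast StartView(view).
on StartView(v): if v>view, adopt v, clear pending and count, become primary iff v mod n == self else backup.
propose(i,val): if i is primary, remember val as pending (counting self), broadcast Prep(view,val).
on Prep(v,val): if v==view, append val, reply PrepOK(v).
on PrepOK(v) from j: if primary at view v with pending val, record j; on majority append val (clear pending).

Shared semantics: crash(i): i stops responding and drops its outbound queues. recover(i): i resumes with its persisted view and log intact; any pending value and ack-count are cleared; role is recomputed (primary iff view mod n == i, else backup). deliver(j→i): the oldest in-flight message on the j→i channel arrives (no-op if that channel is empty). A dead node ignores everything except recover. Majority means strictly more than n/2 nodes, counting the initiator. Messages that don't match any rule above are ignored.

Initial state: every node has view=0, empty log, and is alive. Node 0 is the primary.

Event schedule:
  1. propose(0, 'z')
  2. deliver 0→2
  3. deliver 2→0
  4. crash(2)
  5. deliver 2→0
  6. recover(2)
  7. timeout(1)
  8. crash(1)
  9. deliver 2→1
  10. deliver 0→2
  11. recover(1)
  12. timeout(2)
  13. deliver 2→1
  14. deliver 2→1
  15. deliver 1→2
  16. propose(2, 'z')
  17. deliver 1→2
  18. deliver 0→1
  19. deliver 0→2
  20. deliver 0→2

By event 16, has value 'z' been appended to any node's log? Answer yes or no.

1. propose(0,'z'):  nop
2. deliver 0→2:  <2:back v0 z>
3. deliver 2→0:  <0:prim v0 z>
4. crash(2):  <2:✗back v0 z>
5. deliver 2→0:  nop
6. recover(2):  <2:back v0 z>
7. timeout(1):  <1:prim v1 ->
8. crash(1):  <1:✗prim v1 ->
9. deliver 2→1:  nop
10. deliver 0→2:  nop
11. recover(1):  <1:prim v1 ->
12. timeout(2):  <2:back v1 z>
13. deliver 2→1:  nop
14. deliver 2→1:  nop
15. deliver 1→2:  nop
16. propose(2,'z'):  nop

yes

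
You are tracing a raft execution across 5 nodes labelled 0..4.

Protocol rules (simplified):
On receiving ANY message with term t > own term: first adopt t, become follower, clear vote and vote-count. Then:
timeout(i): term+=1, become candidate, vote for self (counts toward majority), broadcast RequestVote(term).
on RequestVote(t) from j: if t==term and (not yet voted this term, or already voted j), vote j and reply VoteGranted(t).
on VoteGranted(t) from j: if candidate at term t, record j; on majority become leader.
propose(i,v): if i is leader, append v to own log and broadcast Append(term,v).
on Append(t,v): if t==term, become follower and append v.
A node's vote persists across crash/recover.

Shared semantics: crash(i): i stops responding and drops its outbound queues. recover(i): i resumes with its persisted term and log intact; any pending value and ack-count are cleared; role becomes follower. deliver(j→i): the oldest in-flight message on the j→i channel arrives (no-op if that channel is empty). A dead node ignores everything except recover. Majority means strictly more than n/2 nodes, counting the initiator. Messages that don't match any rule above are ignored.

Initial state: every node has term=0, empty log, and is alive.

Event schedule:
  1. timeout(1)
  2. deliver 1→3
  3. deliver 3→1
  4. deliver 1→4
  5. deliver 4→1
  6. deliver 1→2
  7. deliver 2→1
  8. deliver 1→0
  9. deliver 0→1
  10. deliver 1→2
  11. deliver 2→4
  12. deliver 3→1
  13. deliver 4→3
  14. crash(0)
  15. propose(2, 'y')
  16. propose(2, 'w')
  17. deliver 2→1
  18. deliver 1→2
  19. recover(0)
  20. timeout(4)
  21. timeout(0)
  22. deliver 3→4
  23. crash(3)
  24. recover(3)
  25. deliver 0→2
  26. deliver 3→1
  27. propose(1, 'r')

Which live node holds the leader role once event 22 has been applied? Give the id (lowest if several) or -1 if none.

1

[1] timeout(1) → N1(cand t1 [-])
[2] deliver 1→3 → N3(foll t1 [-])
[3] deliver 3→1 → ∅
[4] deliver 1→4 → N4(foll t1 [-])
[5] deliver 4→1 → N1(lead t1 [-])
[6] deliver 1→2 → N2(foll t1 [-])
[7] deliver 2→1 → ∅
[8] deliver 1→0 → N0(foll t1 [-])
[9] deliver 0→1 → ∅
[10] deliver 1→2 → ∅
[11] deliver 2→4 → ∅
[12] deliver 3→1 → ∅
[13] deliver 4→3 → ∅
[14] crash(0) → N0(✗foll t1 [-])
[15] propose(2,'y') → ∅
[16] propose(2,'w') → ∅
[17] deliver 2→1 → ∅
[18] deliver 1→2 → ∅
[19] recover(0) → N0(foll t1 [-])
[20] timeout(4) → N4(cand t2 [-])
[21] timeout(0) → N0(cand t2 [-])
[22] deliver 3→4 → ∅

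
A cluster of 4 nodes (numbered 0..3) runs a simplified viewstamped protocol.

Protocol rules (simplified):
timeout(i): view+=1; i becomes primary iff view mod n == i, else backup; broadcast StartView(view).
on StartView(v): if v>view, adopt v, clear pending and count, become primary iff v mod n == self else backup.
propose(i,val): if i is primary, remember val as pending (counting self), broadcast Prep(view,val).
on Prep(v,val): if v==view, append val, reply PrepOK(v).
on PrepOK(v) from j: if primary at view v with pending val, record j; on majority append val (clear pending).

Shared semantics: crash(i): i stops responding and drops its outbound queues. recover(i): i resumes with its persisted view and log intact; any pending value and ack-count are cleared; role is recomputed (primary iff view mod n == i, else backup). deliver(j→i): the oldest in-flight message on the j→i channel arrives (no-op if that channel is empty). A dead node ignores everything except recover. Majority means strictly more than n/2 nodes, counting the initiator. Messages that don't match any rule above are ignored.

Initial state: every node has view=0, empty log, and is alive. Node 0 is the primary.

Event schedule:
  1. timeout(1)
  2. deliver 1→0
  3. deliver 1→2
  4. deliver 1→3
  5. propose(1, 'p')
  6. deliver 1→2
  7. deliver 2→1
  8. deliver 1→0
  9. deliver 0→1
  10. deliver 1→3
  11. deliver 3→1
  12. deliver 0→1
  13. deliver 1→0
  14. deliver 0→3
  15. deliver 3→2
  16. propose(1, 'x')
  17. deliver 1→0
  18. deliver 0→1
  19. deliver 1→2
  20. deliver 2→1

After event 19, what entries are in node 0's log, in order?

step 1 timeout(1): 1={prim,v=1,log=-}
step 2 deliver 1→0: 0={back,v=1,log=-}
step 3 deliver 1→2: 2={back,v=1,log=-}
step 4 deliver 1→3: 3={back,v=1,log=-}
step 5 propose(1,'p'): —
step 6 deliver 1→2: 2={back,v=1,log=p}
step 7 deliver 2→1: —
step 8 deliver 1→0: 0={back,v=1,log=p}
step 9 deliver 0→1: 1={prim,v=1,log=p}
step 10 deliver 1→3: 3={back,v=1,log=p}
step 11 deliver 3→1: —
step 12 deliver 0→1: —
step 13 deliver 1→0: —
step 14 deliver 0→3: —
step 15 deliver 3→2: —
step 16 propose(1,'x'): —
step 17 deliver 1→0: 0={back,v=1,log=p,x}
step 18 deliver 0→1: —
step 19 deliver 1→2: 2={back,v=1,log=p,x}

p,x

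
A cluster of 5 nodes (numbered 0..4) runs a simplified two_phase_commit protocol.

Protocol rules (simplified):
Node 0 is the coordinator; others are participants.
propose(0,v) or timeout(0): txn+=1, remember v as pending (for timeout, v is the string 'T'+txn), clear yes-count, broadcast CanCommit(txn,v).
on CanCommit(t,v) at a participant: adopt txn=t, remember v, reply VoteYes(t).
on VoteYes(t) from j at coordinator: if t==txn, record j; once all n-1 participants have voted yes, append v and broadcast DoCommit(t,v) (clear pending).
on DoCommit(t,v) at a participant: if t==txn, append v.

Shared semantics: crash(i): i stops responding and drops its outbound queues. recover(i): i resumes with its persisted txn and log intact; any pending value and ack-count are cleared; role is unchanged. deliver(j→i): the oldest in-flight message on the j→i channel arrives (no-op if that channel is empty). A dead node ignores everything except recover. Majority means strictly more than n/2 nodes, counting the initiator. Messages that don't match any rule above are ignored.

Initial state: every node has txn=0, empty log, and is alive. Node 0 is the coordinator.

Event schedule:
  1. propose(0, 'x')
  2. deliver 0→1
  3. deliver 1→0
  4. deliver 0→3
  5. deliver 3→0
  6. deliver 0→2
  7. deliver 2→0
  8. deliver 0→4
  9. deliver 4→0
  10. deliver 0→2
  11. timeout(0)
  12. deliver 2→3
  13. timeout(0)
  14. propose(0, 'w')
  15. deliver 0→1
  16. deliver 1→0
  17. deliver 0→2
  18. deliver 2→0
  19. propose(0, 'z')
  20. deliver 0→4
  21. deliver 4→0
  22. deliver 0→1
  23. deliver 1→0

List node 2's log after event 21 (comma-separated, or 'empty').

x

[1] propose(0,'x') → N0(coor t1 [-])
[2] deliver 0→1 → N1(part t1 [-])
[3] deliver 1→0 → ∅
[4] deliver 0→3 → N3(part t1 [-])
[5] deliver 3→0 → ∅
[6] deliver 0→2 → N2(part t1 [-])
[7] deliver 2→0 → ∅
[8] deliver 0→4 → N4(part t1 [-])
[9] deliver 4→0 → N0(coor t1 [x])
[10] deliver 0→2 → N2(part t1 [x])
[11] timeout(0) → N0(coor t2 [x])
[12] deliver 2→3 → ∅
[13] timeout(0) → N0(coor t3 [x])
[14] propose(0,'w') → N0(coor t4 [x])
[15] deliver 0→1 → N1(part t1 [x])
[16] deliver 1→0 → ∅
[17] deliver 0→2 → N2(part t2 [x])
[18] deliver 2→0 → ∅
[19] propose(0,'z') → N0(coor t5 [x])
[20] deliver 0→4 → N4(part t1 [x])
[21] deliver 4→0 → ∅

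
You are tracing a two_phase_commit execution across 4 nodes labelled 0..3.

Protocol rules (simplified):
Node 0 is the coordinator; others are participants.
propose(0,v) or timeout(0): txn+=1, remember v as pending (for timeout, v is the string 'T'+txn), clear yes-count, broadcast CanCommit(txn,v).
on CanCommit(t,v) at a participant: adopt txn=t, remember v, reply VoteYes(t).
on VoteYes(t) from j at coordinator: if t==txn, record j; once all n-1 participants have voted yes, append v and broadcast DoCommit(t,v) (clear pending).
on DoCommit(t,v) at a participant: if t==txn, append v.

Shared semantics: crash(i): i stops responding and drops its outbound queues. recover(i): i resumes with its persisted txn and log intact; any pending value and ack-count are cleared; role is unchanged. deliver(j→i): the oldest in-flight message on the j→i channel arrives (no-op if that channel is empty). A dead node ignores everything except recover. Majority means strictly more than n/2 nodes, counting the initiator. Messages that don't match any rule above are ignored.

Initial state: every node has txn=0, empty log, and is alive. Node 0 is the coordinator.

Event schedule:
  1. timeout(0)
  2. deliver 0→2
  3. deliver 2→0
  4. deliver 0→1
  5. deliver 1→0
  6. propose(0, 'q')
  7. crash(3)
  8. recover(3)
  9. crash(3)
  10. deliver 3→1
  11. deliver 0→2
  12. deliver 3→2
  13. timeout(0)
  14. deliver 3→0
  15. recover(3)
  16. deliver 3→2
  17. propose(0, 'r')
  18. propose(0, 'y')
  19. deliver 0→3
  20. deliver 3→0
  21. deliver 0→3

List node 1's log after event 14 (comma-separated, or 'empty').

empty

after 1 — timeout(0): n0:coor/t1/[-]
after 2 — deliver 0→2: n2:part/t1/[-]
after 3 — deliver 2→0: ·
after 4 — deliver 0→1: n1:part/t1/[-]
after 5 — deliver 1→0: ·
after 6 — propose(0,'q'): n0:coor/t2/[-]
after 7 — crash(3): n3:✗part/t0/[-]
after 8 — recover(3): n3:part/t0/[-]
after 9 — crash(3): n3:✗part/t0/[-]
after 10 — deliver 3→1: ·
after 11 — deliver 0→2: n2:part/t2/[-]
after 12 — deliver 3→2: ·
after 13 — timeout(0): n0:coor/t3/[-]
after 14 — deliver 3→0: ·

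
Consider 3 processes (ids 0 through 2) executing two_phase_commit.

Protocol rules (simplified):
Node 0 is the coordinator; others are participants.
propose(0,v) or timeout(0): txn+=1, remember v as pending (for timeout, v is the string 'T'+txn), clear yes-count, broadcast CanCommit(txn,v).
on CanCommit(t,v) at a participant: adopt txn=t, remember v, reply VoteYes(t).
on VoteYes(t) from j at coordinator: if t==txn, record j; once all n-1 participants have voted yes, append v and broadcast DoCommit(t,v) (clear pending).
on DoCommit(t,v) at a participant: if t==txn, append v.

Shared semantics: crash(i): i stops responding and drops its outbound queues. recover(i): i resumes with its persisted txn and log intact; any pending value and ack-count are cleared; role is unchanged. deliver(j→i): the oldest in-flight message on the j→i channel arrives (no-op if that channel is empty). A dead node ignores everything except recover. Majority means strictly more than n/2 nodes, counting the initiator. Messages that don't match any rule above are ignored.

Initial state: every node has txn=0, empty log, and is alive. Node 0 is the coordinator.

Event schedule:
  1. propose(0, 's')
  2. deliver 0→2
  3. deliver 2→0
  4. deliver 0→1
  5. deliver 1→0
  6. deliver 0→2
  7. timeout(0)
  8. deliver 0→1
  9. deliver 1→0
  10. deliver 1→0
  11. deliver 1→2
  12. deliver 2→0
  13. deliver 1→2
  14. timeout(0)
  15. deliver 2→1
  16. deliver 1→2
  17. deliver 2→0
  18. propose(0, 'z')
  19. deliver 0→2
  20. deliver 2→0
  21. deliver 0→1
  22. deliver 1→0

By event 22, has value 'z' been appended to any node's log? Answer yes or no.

1. propose(0,'s'):  <0:coor t1 ->
2. deliver 0→2:  <2:part t1 ->
3. deliver 2→0:  nop
4. deliver 0→1:  <1:part t1 ->
5. deliver 1→0:  <0:coor t1 s>
6. deliver 0→2:  <2:part t1 s>
7. timeout(0):  <0:coor t2 s>
8. deliver 0→1:  <1:part t1 s>
9. deliver 1→0:  nop
10. deliver 1→0:  nop
11. deliver 1→2:  nop
12. deliver 2→0:  nop
13. deliver 1→2:  nop
14. timeout(0):  <0:coor t3 s>
15. deliver 2→1:  nop
16. deliver 1→2:  nop
17. deliver 2→0:  nop
18. propose(0,'z'):  <0:coor t4 s>
19. deliver 0→2:  <2:part t2 s>
20. deliver 2→0:  nop
21. deliver 0→1:  <1:part t2 s>
22. deliver 1→0:  nop

no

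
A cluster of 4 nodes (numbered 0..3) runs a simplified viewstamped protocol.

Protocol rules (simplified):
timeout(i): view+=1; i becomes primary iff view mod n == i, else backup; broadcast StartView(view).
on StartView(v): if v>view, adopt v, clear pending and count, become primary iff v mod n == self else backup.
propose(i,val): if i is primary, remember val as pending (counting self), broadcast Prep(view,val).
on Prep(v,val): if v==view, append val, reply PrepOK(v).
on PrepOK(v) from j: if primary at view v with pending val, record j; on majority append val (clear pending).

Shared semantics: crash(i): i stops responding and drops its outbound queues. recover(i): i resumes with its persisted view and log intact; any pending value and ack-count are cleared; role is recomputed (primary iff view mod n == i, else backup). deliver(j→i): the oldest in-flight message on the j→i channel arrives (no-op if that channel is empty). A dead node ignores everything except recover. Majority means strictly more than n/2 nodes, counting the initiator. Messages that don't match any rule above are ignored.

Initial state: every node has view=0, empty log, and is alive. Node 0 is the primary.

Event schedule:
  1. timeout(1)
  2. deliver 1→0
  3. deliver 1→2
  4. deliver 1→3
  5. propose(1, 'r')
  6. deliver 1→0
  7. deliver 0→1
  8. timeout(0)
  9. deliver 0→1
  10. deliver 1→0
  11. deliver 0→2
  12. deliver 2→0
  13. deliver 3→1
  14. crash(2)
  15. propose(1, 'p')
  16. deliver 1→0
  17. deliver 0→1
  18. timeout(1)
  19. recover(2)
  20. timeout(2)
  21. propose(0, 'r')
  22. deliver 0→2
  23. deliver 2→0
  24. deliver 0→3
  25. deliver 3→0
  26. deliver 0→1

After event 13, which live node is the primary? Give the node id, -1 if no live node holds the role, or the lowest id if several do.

2

1. timeout(1):  <1:prim v1 ->
2. deliver 1→0:  <0:back v1 ->
3. deliver 1→2:  <2:back v1 ->
4. deliver 1→3:  <3:back v1 ->
5. propose(1,'r'):  nop
6. deliver 1→0:  <0:back v1 r>
7. deliver 0→1:  nop
8. timeout(0):  <0:back v2 r>
9. deliver 0→1:  <1:back v2 ->
10. deliver 1→0:  nop
11. deliver 0→2:  <2:prim v2 ->
12. deliver 2→0:  nop
13. deliver 3→1:  nop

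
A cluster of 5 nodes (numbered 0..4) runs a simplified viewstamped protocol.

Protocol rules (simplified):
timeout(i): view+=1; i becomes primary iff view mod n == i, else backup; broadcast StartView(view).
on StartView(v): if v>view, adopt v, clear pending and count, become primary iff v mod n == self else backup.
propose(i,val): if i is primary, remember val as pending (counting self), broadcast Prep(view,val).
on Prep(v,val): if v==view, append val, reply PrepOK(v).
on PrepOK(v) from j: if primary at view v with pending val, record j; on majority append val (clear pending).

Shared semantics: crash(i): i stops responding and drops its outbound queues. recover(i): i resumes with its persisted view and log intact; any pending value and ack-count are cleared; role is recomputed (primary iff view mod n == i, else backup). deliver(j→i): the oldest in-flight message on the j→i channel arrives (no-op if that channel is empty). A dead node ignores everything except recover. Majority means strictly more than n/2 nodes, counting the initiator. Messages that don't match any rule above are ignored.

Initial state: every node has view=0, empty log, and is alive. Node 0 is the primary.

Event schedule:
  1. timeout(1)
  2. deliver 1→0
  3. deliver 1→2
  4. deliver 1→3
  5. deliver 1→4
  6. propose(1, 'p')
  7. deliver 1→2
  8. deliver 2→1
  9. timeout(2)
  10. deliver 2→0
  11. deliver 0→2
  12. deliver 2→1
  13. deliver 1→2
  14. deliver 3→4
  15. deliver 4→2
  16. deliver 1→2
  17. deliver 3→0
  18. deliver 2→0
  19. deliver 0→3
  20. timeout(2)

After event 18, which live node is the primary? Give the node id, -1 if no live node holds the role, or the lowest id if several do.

2

step 1 timeout(1): 1={prim,v=1,log=-}
step 2 deliver 1→0: 0={back,v=1,log=-}
step 3 deliver 1→2: 2={back,v=1,log=-}
step 4 deliver 1→3: 3={back,v=1,log=-}
step 5 deliver 1→4: 4={back,v=1,log=-}
step 6 propose(1,'p'): —
step 7 deliver 1→2: 2={back,v=1,log=p}
step 8 deliver 2→1: —
step 9 timeout(2): 2={prim,v=2,log=p}
step 10 deliver 2→0: 0={back,v=2,log=-}
step 11 deliver 0→2: —
step 12 deliver 2→1: 1={back,v=2,log=-}
step 13 deliver 1→2: —
step 14 deliver 3→4: —
step 15 deliver 4→2: —
step 16 deliver 1→2: —
step 17 deliver 3→0: —
step 18 deliver 2→0: —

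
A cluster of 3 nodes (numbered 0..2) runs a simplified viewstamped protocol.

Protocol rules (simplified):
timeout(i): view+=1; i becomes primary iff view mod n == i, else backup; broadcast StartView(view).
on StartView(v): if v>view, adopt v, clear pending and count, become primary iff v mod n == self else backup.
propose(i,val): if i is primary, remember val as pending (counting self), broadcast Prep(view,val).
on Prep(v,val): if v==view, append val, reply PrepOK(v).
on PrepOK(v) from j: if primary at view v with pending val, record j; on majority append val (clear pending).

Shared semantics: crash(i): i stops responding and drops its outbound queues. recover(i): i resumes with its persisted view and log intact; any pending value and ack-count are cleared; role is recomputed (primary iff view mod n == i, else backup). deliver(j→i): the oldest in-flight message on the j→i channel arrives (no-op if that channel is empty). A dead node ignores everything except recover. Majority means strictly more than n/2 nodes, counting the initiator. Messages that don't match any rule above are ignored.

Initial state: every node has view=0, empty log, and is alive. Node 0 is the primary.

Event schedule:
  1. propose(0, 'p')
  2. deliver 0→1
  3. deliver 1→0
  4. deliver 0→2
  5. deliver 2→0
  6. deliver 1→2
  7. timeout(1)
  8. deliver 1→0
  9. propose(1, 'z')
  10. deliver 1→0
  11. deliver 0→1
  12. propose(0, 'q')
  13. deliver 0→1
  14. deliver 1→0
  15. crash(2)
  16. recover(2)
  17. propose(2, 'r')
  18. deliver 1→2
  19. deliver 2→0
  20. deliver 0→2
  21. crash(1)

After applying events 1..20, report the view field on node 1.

1

after 1 — propose(0,'p'): ·
after 2 — deliver 0→1: n1:back/v0/[p]
after 3 — deliver 1→0: n0:prim/v0/[p]
after 4 — deliver 0→2: n2:back/v0/[p]
after 5 — deliver 2→0: ·
after 6 — deliver 1→2: ·
after 7 — timeout(1): n1:prim/v1/[p]
after 8 — deliver 1→0: n0:back/v1/[p]
after 9 — propose(1,'z'): ·
after 10 — deliver 1→0: n0:back/v1/[p,z]
after 11 — deliver 0→1: n1:prim/v1/[p,z]
after 12 — propose(0,'q'): ·
after 13 — deliver 0→1: ·
after 14 — deliver 1→0: ·
after 15 — crash(2): n2:✗back/v0/[p]
after 16 — recover(2): n2:back/v0/[p]
after 17 — propose(2,'r'): ·
after 18 — deliver 1→2: n2:back/v1/[p]
after 19 — deliver 2→0: ·
after 20 — deliver 0→2: ·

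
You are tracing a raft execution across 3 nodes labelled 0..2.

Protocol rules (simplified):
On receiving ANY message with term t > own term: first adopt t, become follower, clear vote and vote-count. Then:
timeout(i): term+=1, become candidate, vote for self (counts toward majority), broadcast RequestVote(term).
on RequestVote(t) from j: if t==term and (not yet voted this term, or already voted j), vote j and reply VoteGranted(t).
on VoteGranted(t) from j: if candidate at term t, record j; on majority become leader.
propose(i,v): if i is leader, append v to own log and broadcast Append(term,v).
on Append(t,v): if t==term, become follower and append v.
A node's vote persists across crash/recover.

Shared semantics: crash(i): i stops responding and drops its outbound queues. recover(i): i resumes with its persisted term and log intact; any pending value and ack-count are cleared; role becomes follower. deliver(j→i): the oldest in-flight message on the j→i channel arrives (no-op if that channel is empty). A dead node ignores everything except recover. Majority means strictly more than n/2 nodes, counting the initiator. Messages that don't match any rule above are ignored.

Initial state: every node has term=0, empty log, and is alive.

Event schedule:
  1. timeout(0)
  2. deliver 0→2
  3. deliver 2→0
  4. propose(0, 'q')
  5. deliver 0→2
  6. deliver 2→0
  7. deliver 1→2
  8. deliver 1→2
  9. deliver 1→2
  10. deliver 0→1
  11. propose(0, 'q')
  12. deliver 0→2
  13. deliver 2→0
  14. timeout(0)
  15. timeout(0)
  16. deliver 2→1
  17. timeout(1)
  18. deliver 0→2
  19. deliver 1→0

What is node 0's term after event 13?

1

1. timeout(0):  <0:cand t1 ->
2. deliver 0→2:  <2:foll t1 ->
3. deliver 2→0:  <0:lead t1 ->
4. propose(0,'q'):  <0:lead t1 q>
5. deliver 0→2:  <2:foll t1 q>
6. deliver 2→0:  nop
7. deliver 1→2:  nop
8. deliver 1→2:  nop
9. deliver 1→2:  nop
10. deliver 0→1:  <1:foll t1 ->
11. propose(0,'q'):  <0:lead t1 q,q>
12. deliver 0→2:  <2:foll t1 q,q>
13. deliver 2→0:  nop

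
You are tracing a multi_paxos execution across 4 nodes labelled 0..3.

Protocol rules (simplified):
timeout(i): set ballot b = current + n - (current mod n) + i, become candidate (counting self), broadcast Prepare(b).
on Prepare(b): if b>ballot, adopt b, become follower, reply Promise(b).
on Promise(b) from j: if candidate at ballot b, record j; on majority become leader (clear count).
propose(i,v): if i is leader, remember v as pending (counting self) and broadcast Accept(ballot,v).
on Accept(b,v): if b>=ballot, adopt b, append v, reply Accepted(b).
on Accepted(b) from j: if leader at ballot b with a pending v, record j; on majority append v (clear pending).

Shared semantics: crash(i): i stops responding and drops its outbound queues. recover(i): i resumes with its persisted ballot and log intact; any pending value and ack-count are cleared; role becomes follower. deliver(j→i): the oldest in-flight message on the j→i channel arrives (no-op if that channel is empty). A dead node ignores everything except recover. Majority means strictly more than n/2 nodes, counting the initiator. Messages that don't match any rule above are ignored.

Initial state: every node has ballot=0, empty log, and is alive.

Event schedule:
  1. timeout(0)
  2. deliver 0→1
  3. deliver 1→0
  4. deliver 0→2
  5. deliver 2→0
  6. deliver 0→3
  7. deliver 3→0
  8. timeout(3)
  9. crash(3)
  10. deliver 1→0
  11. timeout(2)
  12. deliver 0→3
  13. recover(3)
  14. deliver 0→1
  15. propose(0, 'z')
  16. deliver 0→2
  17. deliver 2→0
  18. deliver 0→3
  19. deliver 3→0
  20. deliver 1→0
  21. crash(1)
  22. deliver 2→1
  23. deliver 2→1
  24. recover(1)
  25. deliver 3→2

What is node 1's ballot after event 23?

4

step 1 timeout(0): 0={cand,b=4,log=-}
step 2 deliver 0→1: 1={foll,b=4,log=-}
step 3 deliver 1→0: —
step 4 deliver 0→2: 2={foll,b=4,log=-}
step 5 deliver 2→0: 0={lead,b=4,log=-}
step 6 deliver 0→3: 3={foll,b=4,log=-}
step 7 deliver 3→0: —
step 8 timeout(3): 3={cand,b=11,log=-}
step 9 crash(3): 3={✗cand,b=11,log=-}
step 10 deliver 1→0: —
step 11 timeout(2): 2={cand,b=10,log=-}
step 12 deliver 0→3: —
step 13 recover(3): 3={foll,b=11,log=-}
step 14 deliver 0→1: —
step 15 propose(0,'z'): —
step 16 deliver 0→2: —
step 17 deliver 2→0: 0={foll,b=10,log=-}
step 18 deliver 0→3: —
step 19 deliver 3→0: —
step 20 deliver 1→0: —
step 21 crash(1): 1={✗foll,b=4,log=-}
step 22 deliver 2→1: —
step 23 deliver 2→1: —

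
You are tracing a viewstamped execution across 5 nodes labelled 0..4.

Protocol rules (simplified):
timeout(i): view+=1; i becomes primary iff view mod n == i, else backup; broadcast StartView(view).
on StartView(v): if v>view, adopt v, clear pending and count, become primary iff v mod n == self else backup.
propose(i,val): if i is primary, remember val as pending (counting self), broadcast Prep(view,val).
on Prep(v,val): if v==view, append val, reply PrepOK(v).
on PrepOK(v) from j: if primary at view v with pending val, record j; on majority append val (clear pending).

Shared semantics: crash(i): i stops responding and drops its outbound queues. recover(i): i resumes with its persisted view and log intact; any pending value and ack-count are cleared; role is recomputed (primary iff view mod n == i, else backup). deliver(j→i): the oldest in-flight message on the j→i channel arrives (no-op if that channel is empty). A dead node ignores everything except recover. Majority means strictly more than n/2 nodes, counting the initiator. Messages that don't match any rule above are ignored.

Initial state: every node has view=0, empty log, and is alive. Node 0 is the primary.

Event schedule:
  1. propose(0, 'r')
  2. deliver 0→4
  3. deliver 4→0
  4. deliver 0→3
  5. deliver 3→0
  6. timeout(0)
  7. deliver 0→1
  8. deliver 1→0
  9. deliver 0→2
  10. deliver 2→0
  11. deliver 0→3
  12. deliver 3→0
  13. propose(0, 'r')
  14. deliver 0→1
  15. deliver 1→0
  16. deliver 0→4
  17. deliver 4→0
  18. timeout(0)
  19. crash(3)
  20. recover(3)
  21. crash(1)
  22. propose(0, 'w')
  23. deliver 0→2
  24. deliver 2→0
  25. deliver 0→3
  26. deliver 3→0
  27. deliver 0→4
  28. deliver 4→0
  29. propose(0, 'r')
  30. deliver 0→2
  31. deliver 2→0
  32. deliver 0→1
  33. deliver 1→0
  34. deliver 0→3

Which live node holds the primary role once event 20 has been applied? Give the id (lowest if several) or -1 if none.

1. propose(0,'r'):  nop
2. deliver 0→4:  <4:back v0 r>
3. deliver 4→0:  nop
4. deliver 0→3:  <3:back v0 r>
5. deliver 3→0:  <0:prim v0 r>
6. timeout(0):  <0:back v1 r>
7. deliver 0→1:  <1:back v0 r>
8. deliver 1→0:  nop
9. deliver 0→2:  <2:back v0 r>
10. deliver 2→0:  nop
11. deliver 0→3:  <3:back v1 r>
12. deliver 3→0:  nop
13. propose(0,'r'):  nop
14. deliver 0→1:  <1:prim v1 r>
15. deliver 1→0:  nop
16. deliver 0→4:  <4:back v1 r>
17. deliver 4→0:  nop
18. timeout(0):  <0:back v2 r>
19. crash(3):  <3:✗back v1 r>
20. recover(3):  <3:back v1 r>

1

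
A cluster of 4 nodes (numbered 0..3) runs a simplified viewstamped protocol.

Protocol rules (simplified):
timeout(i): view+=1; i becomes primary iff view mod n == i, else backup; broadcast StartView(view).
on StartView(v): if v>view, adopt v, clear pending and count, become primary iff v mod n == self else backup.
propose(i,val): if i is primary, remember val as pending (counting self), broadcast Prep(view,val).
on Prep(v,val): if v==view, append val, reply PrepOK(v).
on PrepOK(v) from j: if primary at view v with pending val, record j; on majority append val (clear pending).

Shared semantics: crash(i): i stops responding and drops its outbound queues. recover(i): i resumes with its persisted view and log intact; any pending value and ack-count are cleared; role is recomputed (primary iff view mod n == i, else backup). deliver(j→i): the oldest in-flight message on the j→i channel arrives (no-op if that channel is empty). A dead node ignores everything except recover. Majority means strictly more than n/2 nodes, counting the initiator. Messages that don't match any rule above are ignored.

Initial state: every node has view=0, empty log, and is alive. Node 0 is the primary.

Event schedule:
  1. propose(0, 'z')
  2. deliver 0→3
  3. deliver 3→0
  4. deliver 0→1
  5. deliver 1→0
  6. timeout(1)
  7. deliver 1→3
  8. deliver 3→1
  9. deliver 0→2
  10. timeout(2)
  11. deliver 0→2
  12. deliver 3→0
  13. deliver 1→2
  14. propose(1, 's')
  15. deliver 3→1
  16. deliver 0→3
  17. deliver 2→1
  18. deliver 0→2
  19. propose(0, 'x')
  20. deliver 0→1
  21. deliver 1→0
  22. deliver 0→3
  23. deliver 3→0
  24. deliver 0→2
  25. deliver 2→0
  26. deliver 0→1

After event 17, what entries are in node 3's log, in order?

after 1 — propose(0,'z'): ·
after 2 — deliver 0→3: n3:back/v0/[z]
after 3 — deliver 3→0: ·
after 4 — deliver 0→1: n1:back/v0/[z]
after 5 — deliver 1→0: n0:prim/v0/[z]
after 6 — timeout(1): n1:prim/v1/[z]
after 7 — deliver 1→3: n3:back/v1/[z]
after 8 — deliver 3→1: ·
after 9 — deliver 0→2: n2:back/v0/[z]
after 10 — timeout(2): n2:back/v1/[z]
after 11 — deliver 0→2: ·
after 12 — deliver 3→0: ·
after 13 — deliver 1→2: ·
after 14 — propose(1,'s'): ·
after 15 — deliver 3→1: ·
after 16 — deliver 0→3: ·
after 17 — deliver 2→1: ·

z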